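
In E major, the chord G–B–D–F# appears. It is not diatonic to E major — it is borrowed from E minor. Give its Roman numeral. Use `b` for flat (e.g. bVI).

bIIImaj7

The root G is the lowered 3rd scale degree — diatonically E major has G# there. Diatonically E major has G#m (iii) on that degree; G–B–D–F# is instead the major-seventh chord native to E minor, so it takes the label bIIImaj7.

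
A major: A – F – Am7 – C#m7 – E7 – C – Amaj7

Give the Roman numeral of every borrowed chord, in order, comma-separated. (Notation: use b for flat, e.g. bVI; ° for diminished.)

bVI, i7, bIII

A major has the diatonic set A, Bm, C#m, D, E, F#m, G#dim. Of the given chords, A, C#m7, E7 and Amaj7 are diatonic. F (F–A–C) is not: scale degree 6 in A major carries F#m (vi). In A minor the chord on that degree is F, so here it functions as bVI, borrowed from the parallel minor. Am7 (A–C–E–G) is not: scale degree 1 in A major carries A (I). In A minor the chord on that degree is Am7, so here it functions as i7, borrowed from the parallel minor. But C (C–E–G) is foreign: the diatonic iii on degree 3 is C#m, whereas C comes from A minor. It is labeled bIII.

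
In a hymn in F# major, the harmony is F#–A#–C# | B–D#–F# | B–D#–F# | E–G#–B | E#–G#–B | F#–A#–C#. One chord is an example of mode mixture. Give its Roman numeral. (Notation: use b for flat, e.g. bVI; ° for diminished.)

The diatonic triads in F# major are F#, G#m, A#m, B, C#, D#m, E#dim. Of the given chords, F#–A#–C# = F#, B–D#–F# = B and E#–G#–B = E#dim are diatonic. E–G#–B doesn't fit — on degree 7 F# major would have E#dim (vii°). E is the degree-7 chord of F# minor, so it is the borrowed bVII.

bVII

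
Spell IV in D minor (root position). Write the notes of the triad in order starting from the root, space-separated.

G B D

IV is built on scale degree 4, which is G in both D minor and its parallel. Building the major chord from the parallel major on G: G–B–D.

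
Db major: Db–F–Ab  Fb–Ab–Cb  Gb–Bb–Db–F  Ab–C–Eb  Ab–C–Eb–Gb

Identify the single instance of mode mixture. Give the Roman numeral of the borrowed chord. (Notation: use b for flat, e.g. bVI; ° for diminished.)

bIII

In Db major the diatonic chords are Db, Ebm, Fm, Gb, Ab, Bbm, Cdim. Db–F–Ab = Db, Gb–Bb–Db–F = Gbmaj7, Ab–C–Eb = Ab and Ab–C–Eb–Gb = Ab7 all belong to that set. But Fb–Ab–Cb is foreign: the diatonic iii on degree 3 is Fm, whereas Fb comes from Db minor. It is labeled bIII.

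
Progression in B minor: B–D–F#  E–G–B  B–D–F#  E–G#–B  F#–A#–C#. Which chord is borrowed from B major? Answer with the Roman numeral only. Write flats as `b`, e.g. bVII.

B minor has the diatonic set Bm, C#dim, D, Em, F#, G, A (with V from harmonic minor). B–D–F# = Bm, E–G–B = Em and F#–A#–C# = F# are all diatonic. E–G#–B doesn't fit — on degree 4 B minor would have Em (iv). E is the degree-4 chord of B major, so it is the borrowed IV.

IV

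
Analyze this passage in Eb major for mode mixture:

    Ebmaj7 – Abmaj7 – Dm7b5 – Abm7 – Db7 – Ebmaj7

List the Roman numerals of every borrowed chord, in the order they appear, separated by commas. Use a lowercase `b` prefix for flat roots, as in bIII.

In Eb major the diatonic chords are Eb, Fm, Gm, Ab, Bb, Cm, Ddim. Of the given chords, Ebmaj7, Abmaj7 and Dm7b5 are diatonic. Abm7 (Ab–Cb–Eb–Gb) is not: scale degree 4 in Eb major carries Ab (IV). In Eb minor the chord on that degree is Abm7, so here it functions as iv7, borrowed from the parallel minor. Db7 (Db–F–Ab–Cb) is not: scale degree 7 in Eb major carries Ddim (vii°). In Eb minor the chord on that degree is Db7, so here it functions as bVII7, borrowed from the parallel minor.

iv7, bVII7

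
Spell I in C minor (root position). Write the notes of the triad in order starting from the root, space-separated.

C E G

I is built on scale degree 1, which is C in both C minor and its parallel. In C major the chord on C is C–E–G.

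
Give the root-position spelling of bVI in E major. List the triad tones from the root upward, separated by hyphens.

C-E-G

bVI is built on the lowered scale degree 6. In E major degree 6 is C#; lowered it becomes C. In E minor the chord on C is C–E–G.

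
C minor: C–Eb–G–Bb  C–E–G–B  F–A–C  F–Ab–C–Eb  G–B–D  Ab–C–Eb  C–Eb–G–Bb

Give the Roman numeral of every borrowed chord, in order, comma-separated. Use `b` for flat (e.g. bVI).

The diatonic triads in C minor (with V from harmonic minor) are Cm, Ddim, Eb, Fm, G, Ab, Bb. C–Eb–G–Bb = Cm7, F–Ab–C–Eb = Fm7, G–B–D = G and Ab–C–Eb = Ab are all diatonic. C–E–G–B doesn't fit — on degree 1 C minor would have Cm (i). Cmaj7 is the degree-1 chord of C major, so it is the borrowed Imaj7. But F–A–C is foreign: the diatonic iv on degree 4 is Fm, whereas F comes from C major. It is labeled IV.

Imaj7, IV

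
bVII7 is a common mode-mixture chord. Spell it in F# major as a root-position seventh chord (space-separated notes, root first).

E G# B D

The root of bVII7 is the lowered 7th degree: E# becomes E. In F# minor the chord on E is E–G#–B–D.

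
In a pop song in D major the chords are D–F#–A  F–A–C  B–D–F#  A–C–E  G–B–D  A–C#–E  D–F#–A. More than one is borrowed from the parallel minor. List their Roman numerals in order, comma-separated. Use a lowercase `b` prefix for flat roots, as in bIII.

The diatonic triads in D major are D, Em, F#m, G, A, Bm, C#dim. Of the given chords, D–F#–A = D, B–D–F# = Bm, G–B–D = G and A–C#–E = A are diatonic. F–A–C is not: scale degree 3 in D major carries F#m (iii). In D minor the chord on that degree is F, so here it functions as bIII, borrowed from the parallel minor. A–C–E doesn't fit — on degree 5 D major would have A (V). Am is the degree-5 chord of D minor, so it is the borrowed v.

bIII, v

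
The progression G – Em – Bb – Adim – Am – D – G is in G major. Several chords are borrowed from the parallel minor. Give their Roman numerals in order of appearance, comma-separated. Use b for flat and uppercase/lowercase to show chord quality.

G major has the diatonic set G, Am, Bm, C, D, Em, F#dim. Of the given chords, G, Em, Am and D are diatonic. Bb (Bb–D–F) doesn't fit — on degree 3 G major would have Bm (iii). Bb is the degree-3 chord of G minor, so it is the borrowed bIII. But Adim (A–C–Eb) is foreign: the diatonic ii on degree 2 is Am, whereas Adim comes from G minor. It is labeled ii°.

bIII, ii°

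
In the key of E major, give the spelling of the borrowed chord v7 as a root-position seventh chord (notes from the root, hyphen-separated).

v7 is built on scale degree 5, which is B in both E major and its parallel. Stacking thirds in E minor on B gives B–D–F#–A.

B-D-F#-A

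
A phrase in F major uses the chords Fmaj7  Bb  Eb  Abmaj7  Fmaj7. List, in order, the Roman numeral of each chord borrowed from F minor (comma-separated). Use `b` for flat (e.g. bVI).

The diatonic triads in F major are F, Gm, Am, Bb, C, Dm, Edim. Of the given chords, Fmaj7 and Bb are diatonic. Eb (Eb–G–Bb) is not: scale degree 7 in F major carries Edim (vii°). In F minor the chord on that degree is Eb, so here it functions as bVII, borrowed from the parallel minor. But Abmaj7 (Ab–C–Eb–G) is foreign: the diatonic iii on degree 3 is Am, whereas Abmaj7 comes from F minor. It is labeled bIIImaj7.

bVII, bIIImaj7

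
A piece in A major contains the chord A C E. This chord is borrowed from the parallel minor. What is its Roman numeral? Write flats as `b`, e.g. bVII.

i

The root A is the diatonic 1st degree of A major; the borrowing shows in the chord quality. The diatonic chord on degree 1 would be A (I), but A–C–E is the minor chord from A minor. As a borrowed chord it is labeled i.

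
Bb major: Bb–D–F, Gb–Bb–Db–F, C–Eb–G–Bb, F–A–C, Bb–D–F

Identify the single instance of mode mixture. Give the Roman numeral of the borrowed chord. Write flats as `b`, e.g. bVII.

The diatonic triads in Bb major are Bb, Cm, Dm, Eb, F, Gm, Adim. Bb–D–F = Bb, C–Eb–G–Bb = Cm7 and F–A–C = F all belong to that set. But Gb–Bb–Db–F is foreign: the diatonic vi on degree 6 is Gm, whereas Gbmaj7 comes from Bb minor. It is labeled bVImaj7.

bVImaj7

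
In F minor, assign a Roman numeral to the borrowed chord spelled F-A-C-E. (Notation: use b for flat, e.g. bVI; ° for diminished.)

Imaj7

F is scale degree 1 in F minor. F–A–C–E is a major-seventh chord — the form found in F major, not the diatonic i (Fm). Borrowed into F minor it is written Imaj7.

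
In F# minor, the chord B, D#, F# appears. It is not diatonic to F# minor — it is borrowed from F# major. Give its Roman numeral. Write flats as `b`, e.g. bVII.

The root B is the diatonic 4th degree of F# minor; the borrowing shows in the chord quality. B–D#–F# is a major chord — the form found in F# major, not the diatonic iv (Bm). Borrowed into F# minor it is written IV.

IV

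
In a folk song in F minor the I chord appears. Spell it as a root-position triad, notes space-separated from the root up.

The root, F, is scale degree 1 — the same note in F minor and F major; only the chord quality changes. Building the major chord from the parallel major on F: F–A–C.

F A C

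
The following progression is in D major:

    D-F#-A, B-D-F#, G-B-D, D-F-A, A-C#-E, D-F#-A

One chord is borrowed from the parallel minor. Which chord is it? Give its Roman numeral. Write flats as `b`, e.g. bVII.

i

D major has the diatonic set D, Em, F#m, G, A, Bm, C#dim. D–F#–A = D, B–D–F# = Bm, G–B–D = G and A–C#–E = A all belong to that set. D–F–A is not: scale degree 1 in D major carries D (I). In D minor the chord on that degree is Dm, so here it functions as i, borrowed from the parallel minor.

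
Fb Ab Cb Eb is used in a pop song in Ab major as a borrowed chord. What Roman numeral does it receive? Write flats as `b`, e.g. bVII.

Fb is the lowered form of scale degree 6 in Ab major (the diatonic degree 6 is F). Diatonically Ab major has Fm (vi) on that degree; Fb–Ab–Cb–Eb is instead the major-seventh chord native to Ab minor, so it takes the label bVImaj7.

bVImaj7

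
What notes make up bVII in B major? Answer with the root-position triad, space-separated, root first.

The root of bVII is the lowered 7th degree: A# becomes A. Building the major chord from the parallel minor on A: A–C#–E.

A C# E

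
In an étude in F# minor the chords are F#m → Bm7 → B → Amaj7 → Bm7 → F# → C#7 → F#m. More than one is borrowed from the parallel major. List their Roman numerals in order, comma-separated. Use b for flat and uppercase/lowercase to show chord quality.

IV, I

In F# minor (with V from harmonic minor) the diatonic chords are F#m, G#dim, A, Bm, C#, D, E. F#m, Bm7, Amaj7 and C#7 are all diatonic. B (B–D#–F#) doesn't fit — on degree 4 F# minor would have Bm (iv). B is the degree-4 chord of F# major, so it is the borrowed IV. F# (F#–A#–C#) doesn't fit — on degree 1 F# minor would have F#m (i). F# is the degree-1 chord of F# major, so it is the borrowed I.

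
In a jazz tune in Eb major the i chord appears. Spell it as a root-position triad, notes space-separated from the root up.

The root, Eb, is scale degree 1 — the same note in Eb major and Eb minor; only the chord quality changes. Stacking thirds in Eb minor on Eb gives Eb–Gb–Bb.

Eb Gb Bb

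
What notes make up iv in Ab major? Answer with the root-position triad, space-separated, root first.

Db Fb Ab

iv is built on scale degree 4, which is Db in both Ab major and its parallel. In Ab minor the chord on Db is Db–Fb–Ab.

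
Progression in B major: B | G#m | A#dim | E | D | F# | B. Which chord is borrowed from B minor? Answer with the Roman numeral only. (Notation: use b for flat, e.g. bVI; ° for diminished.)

bIII

In B major the diatonic chords are B, C#m, D#m, E, F#, G#m, A#dim. B, G#m, A#dim, E and F# are all diatonic. D (D–F#–A) is not: scale degree 3 in B major carries D#m (iii). In B minor the chord on that degree is D, so here it functions as bIII, borrowed from the parallel minor.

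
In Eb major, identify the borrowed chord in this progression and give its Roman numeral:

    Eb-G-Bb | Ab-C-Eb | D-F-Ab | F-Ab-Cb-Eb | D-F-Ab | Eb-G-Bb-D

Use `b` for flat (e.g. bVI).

The diatonic triads in Eb major are Eb, Fm, Gm, Ab, Bb, Cm, Ddim. Of the given chords, Eb–G–Bb = Eb, Ab–C–Eb = Ab, D–F–Ab = Ddim and Eb–G–Bb–D = Ebmaj7 are diatonic. F–Ab–Cb–Eb doesn't fit — on degree 2 Eb major would have Fm (ii). Fm7b5 is the degree-2 chord of Eb minor, so it is the borrowed iiø7.

iiø7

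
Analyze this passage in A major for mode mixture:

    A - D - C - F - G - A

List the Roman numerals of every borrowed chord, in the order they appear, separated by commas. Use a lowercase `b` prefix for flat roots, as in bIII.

A major has the diatonic set A, Bm, C#m, D, E, F#m, G#dim. A and D are both diatonic. C (C–E–G) is not: scale degree 3 in A major carries C#m (iii). In A minor the chord on that degree is C, so here it functions as bIII, borrowed from the parallel minor. F (F–A–C) is not: scale degree 6 in A major carries F#m (vi). In A minor the chord on that degree is F, so here it functions as bVI, borrowed from the parallel minor. But G (G–B–D) is foreign: the diatonic vii° on degree 7 is G#dim, whereas G comes from A minor. It is labeled bVII.

bIII, bVI, bVII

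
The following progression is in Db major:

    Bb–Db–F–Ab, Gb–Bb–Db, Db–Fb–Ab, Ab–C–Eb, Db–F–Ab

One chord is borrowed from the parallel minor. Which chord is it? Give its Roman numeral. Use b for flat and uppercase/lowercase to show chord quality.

Db major has the diatonic set Db, Ebm, Fm, Gb, Ab, Bbm, Cdim. Bb–Db–F–Ab = Bbm7, Gb–Bb–Db = Gb, Ab–C–Eb = Ab and Db–F–Ab = Db are all diatonic. Db–Fb–Ab doesn't fit — on degree 1 Db major would have Db (I). Dbm is the degree-1 chord of Db minor, so it is the borrowed i.

i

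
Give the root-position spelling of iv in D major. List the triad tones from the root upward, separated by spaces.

G Bb D

iv is built on scale degree 4, which is G in both D major and its parallel. Stacking thirds in D minor on G gives G–Bb–D.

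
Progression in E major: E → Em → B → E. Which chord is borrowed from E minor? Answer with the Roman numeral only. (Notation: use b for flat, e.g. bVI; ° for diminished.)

i

The diatonic triads in E major are E, F#m, G#m, A, B, C#m, D#dim. E and B are both diatonic. Em (E–G–B) doesn't fit — on degree 1 E major would have E (I). Em is the degree-1 chord of E minor, so it is the borrowed i.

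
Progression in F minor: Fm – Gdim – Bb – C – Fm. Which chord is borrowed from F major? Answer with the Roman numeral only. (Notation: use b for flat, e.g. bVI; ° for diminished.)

The diatonic triads in F minor (with V from harmonic minor) are Fm, Gdim, Ab, Bbm, C, Db, Eb. Fm, Gdim and C are all diatonic. Bb (Bb–D–F) doesn't fit — on degree 4 F minor would have Bbm (iv). Bb is the degree-4 chord of F major, so it is the borrowed IV.

IV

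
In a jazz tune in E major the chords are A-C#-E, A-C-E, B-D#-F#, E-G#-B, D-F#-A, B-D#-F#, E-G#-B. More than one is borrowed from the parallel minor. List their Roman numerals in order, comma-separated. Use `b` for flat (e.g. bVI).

The diatonic triads in E major are E, F#m, G#m, A, B, C#m, D#dim. A–C#–E = A, B–D#–F# = B and E–G#–B = E are all diatonic. A–C–E is not: scale degree 4 in E major carries A (IV). In E minor the chord on that degree is Am, so here it functions as iv, borrowed from the parallel minor. D–F#–A doesn't fit — on degree 7 E major would have D#dim (vii°). D is the degree-7 chord of E minor, so it is the borrowed bVII.

iv, bVII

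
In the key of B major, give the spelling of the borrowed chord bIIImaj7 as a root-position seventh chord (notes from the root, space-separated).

D F# A C#

The root of bIIImaj7 is the lowered 3rd degree: D# becomes D. In B minor the chord on D is D–F#–A–C#.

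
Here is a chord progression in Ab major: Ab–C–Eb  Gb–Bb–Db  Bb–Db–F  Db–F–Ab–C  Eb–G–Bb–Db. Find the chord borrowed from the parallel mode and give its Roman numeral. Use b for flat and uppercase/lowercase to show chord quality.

The diatonic triads in Ab major are Ab, Bbm, Cm, Db, Eb, Fm, Gdim. Ab–C–Eb = Ab, Bb–Db–F = Bbm, Db–F–Ab–C = Dbmaj7 and Eb–G–Bb–Db = Eb7 are all diatonic. But Gb–Bb–Db is foreign: the diatonic vii° on degree 7 is Gdim, whereas Gb comes from Ab minor. It is labeled bVII.

bVII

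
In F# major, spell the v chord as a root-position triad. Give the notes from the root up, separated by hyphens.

C#-E-G#

v is built on scale degree 5, which is C# in both F# major and its parallel. Building the minor chord from the parallel minor on C#: C#–E–G#.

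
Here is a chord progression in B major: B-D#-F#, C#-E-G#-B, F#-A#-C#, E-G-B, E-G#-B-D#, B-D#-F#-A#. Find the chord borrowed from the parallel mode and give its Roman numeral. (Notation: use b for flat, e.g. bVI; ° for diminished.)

iv

The diatonic triads in B major are B, C#m, D#m, E, F#, G#m, A#dim. B–D#–F# = B, C#–E–G#–B = C#m7, F#–A#–C# = F#, E–G#–B–D# = Emaj7 and B–D#–F#–A# = Bmaj7 are all diatonic. But E–G–B is foreign: the diatonic IV on degree 4 is E, whereas Em comes from B minor. It is labeled iv.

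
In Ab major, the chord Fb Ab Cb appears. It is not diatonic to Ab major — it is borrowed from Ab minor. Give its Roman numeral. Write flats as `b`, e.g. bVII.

In Ab major scale degree 6 is F; Fb is its lowered form, from Ab minor. The diatonic chord on degree 6 would be Fm (vi), but Fb–Ab–Cb is the major chord from Ab minor. As a borrowed chord it is labeled bVI.

bVI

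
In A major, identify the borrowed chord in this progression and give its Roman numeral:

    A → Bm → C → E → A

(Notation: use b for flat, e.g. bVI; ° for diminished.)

bIII

In A major the diatonic chords are A, Bm, C#m, D, E, F#m, G#dim. A, Bm and E all belong to that set. But C (C–E–G) is foreign: the diatonic iii on degree 3 is C#m, whereas C comes from A minor. It is labeled bIII.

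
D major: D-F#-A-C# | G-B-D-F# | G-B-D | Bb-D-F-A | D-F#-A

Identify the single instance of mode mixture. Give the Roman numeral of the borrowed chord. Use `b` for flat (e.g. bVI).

D major has the diatonic set D, Em, F#m, G, A, Bm, C#dim. Of the given chords, D–F#–A–C# = Dmaj7, G–B–D–F# = Gmaj7, G–B–D = G and D–F#–A = D are diatonic. But Bb–D–F–A is foreign: the diatonic vi on degree 6 is Bm, whereas Bbmaj7 comes from D minor. It is labeled bVImaj7.

bVImaj7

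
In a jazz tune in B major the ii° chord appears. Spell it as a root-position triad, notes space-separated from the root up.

The root, C#, is scale degree 2 — the same note in B major and B minor; only the chord quality changes. Building the diminished chord from the parallel minor on C#: C#–E–G.

C# E G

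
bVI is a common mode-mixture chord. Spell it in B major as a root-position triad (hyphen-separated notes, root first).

Scale degree 6 in B major is G#. bVI uses the lowered form, G, taken from B minor. Stacking thirds in B minor on G gives G–B–D.

G-B-D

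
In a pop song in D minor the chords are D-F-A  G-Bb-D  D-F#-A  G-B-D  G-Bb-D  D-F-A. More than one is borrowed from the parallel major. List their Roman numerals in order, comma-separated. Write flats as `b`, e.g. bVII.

I, IV

The diatonic triads in D minor (with V from harmonic minor) are Dm, Edim, F, Gm, A, Bb, C. Of the given chords, D–F–A = Dm and G–Bb–D = Gm are diatonic. D–F#–A doesn't fit — on degree 1 D minor would have Dm (i). D is the degree-1 chord of D major, so it is the borrowed I. G–B–D is not: scale degree 4 in D minor carries Gm (iv). In D major the chord on that degree is G, so here it functions as IV, borrowed from the parallel major.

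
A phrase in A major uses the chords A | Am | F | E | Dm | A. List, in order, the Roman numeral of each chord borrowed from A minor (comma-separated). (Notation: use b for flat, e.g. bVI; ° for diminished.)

i, bVI, iv

In A major the diatonic chords are A, Bm, C#m, D, E, F#m, G#dim. A and E both belong to that set. But Am (A–C–E) is foreign: the diatonic I on degree 1 is A, whereas Am comes from A minor. It is labeled i. F (F–A–C) doesn't fit — on degree 6 A major would have F#m (vi). F is the degree-6 chord of A minor, so it is the borrowed bVI. But Dm (D–F–A) is foreign: the diatonic IV on degree 4 is D, whereas Dm comes from A minor. It is labeled iv.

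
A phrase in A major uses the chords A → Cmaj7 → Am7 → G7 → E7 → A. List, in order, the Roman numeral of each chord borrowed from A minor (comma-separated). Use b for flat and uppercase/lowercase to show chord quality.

A major has the diatonic set A, Bm, C#m, D, E, F#m, G#dim. A and E7 both belong to that set. Cmaj7 (C–E–G–B) is not: scale degree 3 in A major carries C#m (iii). In A minor the chord on that degree is Cmaj7, so here it functions as bIIImaj7, borrowed from the parallel minor. Am7 (A–C–E–G) is not: scale degree 1 in A major carries A (I). In A minor the chord on that degree is Am7, so here it functions as i7, borrowed from the parallel minor. G7 (G–B–D–F) doesn't fit — on degree 7 A major would have G#dim (vii°). G7 is the degree-7 chord of A minor, so it is the borrowed bVII7.

bIIImaj7, i7, bVII7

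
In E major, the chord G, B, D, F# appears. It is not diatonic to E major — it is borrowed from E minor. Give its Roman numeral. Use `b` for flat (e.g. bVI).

bIIImaj7

The root G is the lowered 3rd scale degree — diatonically E major has G# there. G–B–D–F# is a major-seventh chord — the form found in E minor, not the diatonic iii (G#m). Borrowed into E major it is written bIIImaj7.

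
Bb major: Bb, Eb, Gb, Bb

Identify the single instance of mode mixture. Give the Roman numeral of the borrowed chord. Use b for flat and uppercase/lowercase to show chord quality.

bVI

In Bb major the diatonic chords are Bb, Cm, Dm, Eb, F, Gm, Adim. Of the given chords, Bb and Eb are diatonic. Gb (Gb–Bb–Db) is not: scale degree 6 in Bb major carries Gm (vi). In Bb minor the chord on that degree is Gb, so here it functions as bVI, borrowed from the parallel minor.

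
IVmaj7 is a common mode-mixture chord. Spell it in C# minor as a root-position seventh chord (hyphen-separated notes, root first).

F#-A#-C#-E#

IVmaj7 is built on scale degree 4, which is F# in both C# minor and its parallel. Building the major-seventh chord from the parallel major on F#: F#–A#–C#–E#.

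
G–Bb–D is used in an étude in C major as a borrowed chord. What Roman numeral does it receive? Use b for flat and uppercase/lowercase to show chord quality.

v

The root G is the diatonic 5th degree of C major; the borrowing shows in the chord quality. The diatonic chord on degree 5 would be G (V), but G–Bb–D is the minor chord from C minor. As a borrowed chord it is labeled v.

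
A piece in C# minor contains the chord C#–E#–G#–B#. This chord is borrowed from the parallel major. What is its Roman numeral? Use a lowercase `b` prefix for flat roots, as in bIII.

The root C# is the diatonic 1st degree of C# minor; the borrowing shows in the chord quality. The diatonic chord on degree 1 would be C#m (i), but C#–E#–G#–B# is the major-seventh chord from C# major. As a borrowed chord it is labeled Imaj7.

Imaj7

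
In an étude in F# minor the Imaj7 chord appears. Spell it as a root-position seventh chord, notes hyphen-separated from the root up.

Imaj7 is built on scale degree 1, which is F# in both F# minor and its parallel. In F# major the chord on F# is F#–A#–C#–E#.

F#-A#-C#-E#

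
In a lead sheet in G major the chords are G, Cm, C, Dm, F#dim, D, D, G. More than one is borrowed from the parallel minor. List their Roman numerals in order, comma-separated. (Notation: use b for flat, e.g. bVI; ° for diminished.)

iv, v

The diatonic triads in G major are G, Am, Bm, C, D, Em, F#dim. G, C, F#dim and D all belong to that set. But Cm (C–Eb–G) is foreign: the diatonic IV on degree 4 is C, whereas Cm comes from G minor. It is labeled iv. Dm (D–F–A) is not: scale degree 5 in G major carries D (V). In G minor the chord on that degree is Dm, so here it functions as v, borrowed from the parallel minor.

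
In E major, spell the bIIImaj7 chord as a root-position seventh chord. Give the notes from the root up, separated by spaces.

G B D F#

The root of bIIImaj7 is the lowered 3rd degree: G# becomes G. Building the major-seventh chord from the parallel minor on G: G–B–D–F#.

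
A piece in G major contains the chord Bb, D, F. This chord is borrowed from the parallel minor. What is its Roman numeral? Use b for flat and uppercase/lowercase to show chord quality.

bIII

The root Bb is the lowered 3rd scale degree — diatonically G major has B there. The diatonic chord on degree 3 would be Bm (iii), but Bb–D–F is the major chord from G minor. As a borrowed chord it is labeled bIII.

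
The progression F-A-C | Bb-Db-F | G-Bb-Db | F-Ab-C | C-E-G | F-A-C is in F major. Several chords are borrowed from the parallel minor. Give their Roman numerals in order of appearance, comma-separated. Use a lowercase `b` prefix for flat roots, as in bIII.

In F major the diatonic chords are F, Gm, Am, Bb, C, Dm, Edim. F–A–C = F and C–E–G = C are both diatonic. But Bb–Db–F is foreign: the diatonic IV on degree 4 is Bb, whereas Bbm comes from F minor. It is labeled iv. G–Bb–Db doesn't fit — on degree 2 F major would have Gm (ii). Gdim is the degree-2 chord of F minor, so it is the borrowed ii°. F–Ab–C is not: scale degree 1 in F major carries F (I). In F minor the chord on that degree is Fm, so here it functions as i, borrowed from the parallel minor.

iv, ii°, i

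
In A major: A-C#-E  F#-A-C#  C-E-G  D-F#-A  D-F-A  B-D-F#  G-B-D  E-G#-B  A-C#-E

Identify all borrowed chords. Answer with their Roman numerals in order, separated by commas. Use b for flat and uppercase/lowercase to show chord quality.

bIII, iv, bVII

A major has the diatonic set A, Bm, C#m, D, E, F#m, G#dim. Of the given chords, A–C#–E = A, F#–A–C# = F#m, D–F#–A = D, B–D–F# = Bm and E–G#–B = E are diatonic. C–E–G is not: scale degree 3 in A major carries C#m (iii). In A minor the chord on that degree is C, so here it functions as bIII, borrowed from the parallel minor. D–F–A is not: scale degree 4 in A major carries D (IV). In A minor the chord on that degree is Dm, so here it functions as iv, borrowed from the parallel minor. But G–B–D is foreign: the diatonic vii° on degree 7 is G#dim, whereas G comes from A minor. It is labeled bVII.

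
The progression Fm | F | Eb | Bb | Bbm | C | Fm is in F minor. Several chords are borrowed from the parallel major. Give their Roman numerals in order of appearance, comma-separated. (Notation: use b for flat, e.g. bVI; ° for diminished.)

I, IV

The diatonic triads in F minor (with V from harmonic minor) are Fm, Gdim, Ab, Bbm, C, Db, Eb. Of the given chords, Fm, Eb, Bbm and C are diatonic. F (F–A–C) doesn't fit — on degree 1 F minor would have Fm (i). F is the degree-1 chord of F major, so it is the borrowed I. But Bb (Bb–D–F) is foreign: the diatonic iv on degree 4 is Bbm, whereas Bb comes from F major. It is labeled IV.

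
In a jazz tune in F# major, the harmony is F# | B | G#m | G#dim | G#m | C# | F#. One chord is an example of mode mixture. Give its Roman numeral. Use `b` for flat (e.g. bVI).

ii°

In F# major the diatonic chords are F#, G#m, A#m, B, C#, D#m, E#dim. Of the given chords, F#, B, G#m and C# are diatonic. G#dim (G#–B–D) is not: scale degree 2 in F# major carries G#m (ii). In F# minor the chord on that degree is G#dim, so here it functions as ii°, borrowed from the parallel minor.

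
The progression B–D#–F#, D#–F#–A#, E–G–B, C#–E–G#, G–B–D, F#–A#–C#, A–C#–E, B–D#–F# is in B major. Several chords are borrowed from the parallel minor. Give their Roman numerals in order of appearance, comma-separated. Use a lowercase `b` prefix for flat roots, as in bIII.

iv, bVI, bVII

In B major the diatonic chords are B, C#m, D#m, E, F#, G#m, A#dim. B–D#–F# = B, D#–F#–A# = D#m, C#–E–G# = C#m and F#–A#–C# = F# all belong to that set. But E–G–B is foreign: the diatonic IV on degree 4 is E, whereas Em comes from B minor. It is labeled iv. G–B–D is not: scale degree 6 in B major carries G#m (vi). In B minor the chord on that degree is G, so here it functions as bVI, borrowed from the parallel minor. A–C#–E is not: scale degree 7 in B major carries A#dim (vii°). In B minor the chord on that degree is A, so here it functions as bVII, borrowed from the parallel minor.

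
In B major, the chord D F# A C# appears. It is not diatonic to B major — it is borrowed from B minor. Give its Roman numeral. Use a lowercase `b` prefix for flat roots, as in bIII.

The root D is the lowered 3rd scale degree — diatonically B major has D# there. The diatonic chord on degree 3 would be D#m (iii), but D–F#–A–C# is the major-seventh chord from B minor. As a borrowed chord it is labeled bIIImaj7.

bIIImaj7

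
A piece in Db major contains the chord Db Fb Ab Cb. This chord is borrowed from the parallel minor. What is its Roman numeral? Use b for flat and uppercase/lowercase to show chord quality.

i7

The root Db is the diatonic 1st degree of Db major; the borrowing shows in the chord quality. Db–Fb–Ab–Cb is a minor-seventh chord — the form found in Db minor, not the diatonic I (Db). Borrowed into Db major it is written i7.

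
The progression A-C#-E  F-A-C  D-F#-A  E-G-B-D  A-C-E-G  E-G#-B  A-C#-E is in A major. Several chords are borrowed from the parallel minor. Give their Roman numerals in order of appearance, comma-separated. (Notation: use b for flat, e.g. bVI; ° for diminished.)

bVI, v7, i7

The diatonic triads in A major are A, Bm, C#m, D, E, F#m, G#dim. A–C#–E = A, D–F#–A = D and E–G#–B = E all belong to that set. F–A–C is not: scale degree 6 in A major carries F#m (vi). In A minor the chord on that degree is F, so here it functions as bVI, borrowed from the parallel minor. But E–G–B–D is foreign: the diatonic V on degree 5 is E, whereas Em7 comes from A minor. It is labeled v7. A–C–E–G doesn't fit — on degree 1 A major would have A (I). Am7 is the degree-1 chord of A minor, so it is the borrowed i7.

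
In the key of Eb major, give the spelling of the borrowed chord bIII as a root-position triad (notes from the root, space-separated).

The root of bIII is the lowered 3rd degree: G becomes Gb. Building the major chord from the parallel minor on Gb: Gb–Bb–Db.

Gb Bb Db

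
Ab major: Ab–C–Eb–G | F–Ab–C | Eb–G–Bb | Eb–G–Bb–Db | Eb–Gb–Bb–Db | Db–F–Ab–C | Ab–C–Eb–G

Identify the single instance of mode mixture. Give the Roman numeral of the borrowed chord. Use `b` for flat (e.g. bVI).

The diatonic triads in Ab major are Ab, Bbm, Cm, Db, Eb, Fm, Gdim. Ab–C–Eb–G = Abmaj7, F–Ab–C = Fm, Eb–G–Bb = Eb, Eb–G–Bb–Db = Eb7 and Db–F–Ab–C = Dbmaj7 are all diatonic. Eb–Gb–Bb–Db is not: scale degree 5 in Ab major carries Eb (V). In Ab minor the chord on that degree is Ebm7, so here it functions as v7, borrowed from the parallel minor.

v7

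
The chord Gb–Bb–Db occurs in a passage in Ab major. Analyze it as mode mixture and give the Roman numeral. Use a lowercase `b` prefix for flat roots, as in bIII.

Gb is the lowered form of scale degree 7 in Ab major (the diatonic degree 7 is G). The diatonic chord on degree 7 would be Gdim (vii°), but Gb–Bb–Db is the major chord from Ab minor. As a borrowed chord it is labeled bVII.

bVII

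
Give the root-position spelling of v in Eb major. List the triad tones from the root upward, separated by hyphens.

Bb-Db-F

The root, Bb, is scale degree 5 — the same note in Eb major and Eb minor; only the chord quality changes. Stacking thirds in Eb minor on Bb gives Bb–Db–F.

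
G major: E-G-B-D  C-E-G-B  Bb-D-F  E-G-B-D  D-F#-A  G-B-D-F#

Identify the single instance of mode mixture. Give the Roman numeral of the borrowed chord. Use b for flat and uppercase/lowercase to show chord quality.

In G major the diatonic chords are G, Am, Bm, C, D, Em, F#dim. E–G–B–D = Em7, C–E–G–B = Cmaj7, D–F#–A = D and G–B–D–F# = Gmaj7 are all diatonic. Bb–D–F doesn't fit — on degree 3 G major would have Bm (iii). Bb is the degree-3 chord of G minor, so it is the borrowed bIII.

bIII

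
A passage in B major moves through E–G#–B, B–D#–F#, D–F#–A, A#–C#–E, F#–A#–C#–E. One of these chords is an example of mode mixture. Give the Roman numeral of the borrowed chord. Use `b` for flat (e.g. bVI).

B major has the diatonic set B, C#m, D#m, E, F#, G#m, A#dim. Of the given chords, E–G#–B = E, B–D#–F# = B, A#–C#–E = A#dim and F#–A#–C#–E = F#7 are diatonic. But D–F#–A is foreign: the diatonic iii on degree 3 is D#m, whereas D comes from B minor. It is labeled bIII.

bIII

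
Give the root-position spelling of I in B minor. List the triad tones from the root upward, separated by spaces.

B D# F#

The root, B, is scale degree 1 — the same note in B minor and B major; only the chord quality changes. Stacking thirds in B major on B gives B–D#–F#.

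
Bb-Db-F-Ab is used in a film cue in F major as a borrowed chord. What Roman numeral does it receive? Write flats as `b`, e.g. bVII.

The root Bb is the diatonic 4th degree of F major; the borrowing shows in the chord quality. The diatonic chord on degree 4 would be Bb (IV), but Bb–Db–F–Ab is the minor-seventh chord from F minor. As a borrowed chord it is labeled iv7.

iv7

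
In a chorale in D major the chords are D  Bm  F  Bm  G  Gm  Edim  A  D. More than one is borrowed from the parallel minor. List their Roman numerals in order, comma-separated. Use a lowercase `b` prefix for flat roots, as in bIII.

D major has the diatonic set D, Em, F#m, G, A, Bm, C#dim. D, Bm, G and A are all diatonic. F (F–A–C) doesn't fit — on degree 3 D major would have F#m (iii). F is the degree-3 chord of D minor, so it is the borrowed bIII. But Gm (G–Bb–D) is foreign: the diatonic IV on degree 4 is G, whereas Gm comes from D minor. It is labeled iv. But Edim (E–G–Bb) is foreign: the diatonic ii on degree 2 is Em, whereas Edim comes from D minor. It is labeled ii°.

bIII, iv, ii°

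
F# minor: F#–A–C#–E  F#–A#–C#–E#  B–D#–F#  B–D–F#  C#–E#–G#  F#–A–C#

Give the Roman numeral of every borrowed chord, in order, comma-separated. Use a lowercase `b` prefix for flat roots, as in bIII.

Imaj7, IV

The diatonic triads in F# minor (with V from harmonic minor) are F#m, G#dim, A, Bm, C#, D, E. Of the given chords, F#–A–C#–E = F#m7, B–D–F# = Bm, C#–E#–G# = C# and F#–A–C# = F#m are diatonic. F#–A#–C#–E# is not: scale degree 1 in F# minor carries F#m (i). In F# major the chord on that degree is F#maj7, so here it functions as Imaj7, borrowed from the parallel major. B–D#–F# is not: scale degree 4 in F# minor carries Bm (iv). In F# major the chord on that degree is B, so here it functions as IV, borrowed from the parallel major.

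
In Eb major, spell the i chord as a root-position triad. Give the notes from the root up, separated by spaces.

Eb Gb Bb

i is built on scale degree 1, which is Eb in both Eb major and its parallel. Stacking thirds in Eb minor on Eb gives Eb–Gb–Bb.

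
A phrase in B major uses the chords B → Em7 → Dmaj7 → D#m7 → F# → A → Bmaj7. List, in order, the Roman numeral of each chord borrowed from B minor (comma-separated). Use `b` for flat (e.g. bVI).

iv7, bIIImaj7, bVII

In B major the diatonic chords are B, C#m, D#m, E, F#, G#m, A#dim. Of the given chords, B, D#m7, F# and Bmaj7 are diatonic. Em7 (E–G–B–D) doesn't fit — on degree 4 B major would have E (IV). Em7 is the degree-4 chord of B minor, so it is the borrowed iv7. But Dmaj7 (D–F#–A–C#) is foreign: the diatonic iii on degree 3 is D#m, whereas Dmaj7 comes from B minor. It is labeled bIIImaj7. A (A–C#–E) is not: scale degree 7 in B major carries A#dim (vii°). In B minor the chord on that degree is A, so here it functions as bVII, borrowed from the parallel minor.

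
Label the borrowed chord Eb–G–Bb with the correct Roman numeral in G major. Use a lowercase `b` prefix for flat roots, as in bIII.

Eb is the lowered form of scale degree 6 in G major (the diatonic degree 6 is E). Diatonically G major has Em (vi) on that degree; Eb–G–Bb is instead the major chord native to G minor, so it takes the label bVI.

bVI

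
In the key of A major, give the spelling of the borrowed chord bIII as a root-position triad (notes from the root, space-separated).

The root of bIII is the lowered 3rd degree: C# becomes C. Stacking thirds in A minor on C gives C–E–G.

C E G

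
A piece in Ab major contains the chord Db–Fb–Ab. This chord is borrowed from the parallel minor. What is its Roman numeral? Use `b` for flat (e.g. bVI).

The root Db is the diatonic 4th degree of Ab major; the borrowing shows in the chord quality. Diatonically Ab major has Db (IV) on that degree; Db–Fb–Ab is instead the minor chord native to Ab minor, so it takes the label iv.

iv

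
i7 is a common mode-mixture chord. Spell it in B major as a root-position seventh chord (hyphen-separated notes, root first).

B-D-F#-A

The root, B, is scale degree 1 — the same note in B major and B minor; only the chord quality changes. Building the minor-seventh chord from the parallel minor on B: B–D–F#–A.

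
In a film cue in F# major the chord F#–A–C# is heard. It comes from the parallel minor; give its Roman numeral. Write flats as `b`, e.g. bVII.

i

The root F# is the diatonic 1st degree of F# major; the borrowing shows in the chord quality. F#–A–C# is a minor chord — the form found in F# minor, not the diatonic I (F#). Borrowed into F# major it is written i.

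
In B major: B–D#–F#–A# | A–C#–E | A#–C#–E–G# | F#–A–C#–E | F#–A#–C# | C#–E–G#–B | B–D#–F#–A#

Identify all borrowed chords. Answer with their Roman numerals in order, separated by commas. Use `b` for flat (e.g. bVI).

B major has the diatonic set B, C#m, D#m, E, F#, G#m, A#dim. B–D#–F#–A# = Bmaj7, A#–C#–E–G# = A#m7b5, F#–A#–C# = F# and C#–E–G#–B = C#m7 are all diatonic. A–C#–E is not: scale degree 7 in B major carries A#dim (vii°). In B minor the chord on that degree is A, so here it functions as bVII, borrowed from the parallel minor. But F#–A–C#–E is foreign: the diatonic V on degree 5 is F#, whereas F#m7 comes from B minor. It is labeled v7.

bVII, v7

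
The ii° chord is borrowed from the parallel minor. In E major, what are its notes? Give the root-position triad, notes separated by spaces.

F# A C

The root, F#, is scale degree 2 — the same note in E major and E minor; only the chord quality changes. In E minor the chord on F# is F#–A–C.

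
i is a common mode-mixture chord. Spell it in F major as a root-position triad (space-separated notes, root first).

F Ab C

i is built on scale degree 1, which is F in both F major and its parallel. Stacking thirds in F minor on F gives F–Ab–C.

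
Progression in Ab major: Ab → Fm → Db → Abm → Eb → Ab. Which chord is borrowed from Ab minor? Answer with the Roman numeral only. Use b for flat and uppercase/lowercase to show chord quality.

Ab major has the diatonic set Ab, Bbm, Cm, Db, Eb, Fm, Gdim. Ab, Fm, Db and Eb all belong to that set. Abm (Ab–Cb–Eb) is not: scale degree 1 in Ab major carries Ab (I). In Ab minor the chord on that degree is Abm, so here it functions as i, borrowed from the parallel minor.

i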